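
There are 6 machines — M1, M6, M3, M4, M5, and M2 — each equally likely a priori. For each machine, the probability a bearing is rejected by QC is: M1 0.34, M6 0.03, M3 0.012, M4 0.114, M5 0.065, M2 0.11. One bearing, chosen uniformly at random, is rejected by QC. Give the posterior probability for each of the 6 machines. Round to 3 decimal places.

M1 0.507, M6 0.045, M3 0.018, M4 0.170, M5 0.097, M2 0.164

Since the prior is uniform, the posterior is proportional to the likelihood:
  M1: 0.34
  M6: 0.03
  M3: 0.012
  M4: 0.114
  M5: 0.065
  M2: 0.11
Sum = 0.671.
P(M1 | rejected) = 0.34/0.671 ≈ 0.507
P(M6 | rejected) = 0.03/0.671 ≈ 0.045
P(M3 | rejected) = 0.012/0.671 ≈ 0.018
P(M4 | rejected) = 0.114/0.671 ≈ 0.170
P(M5 | rejected) = 0.065/0.671 ≈ 0.097
P(M2 | rejected) = 0.11/0.671 ≈ 0.164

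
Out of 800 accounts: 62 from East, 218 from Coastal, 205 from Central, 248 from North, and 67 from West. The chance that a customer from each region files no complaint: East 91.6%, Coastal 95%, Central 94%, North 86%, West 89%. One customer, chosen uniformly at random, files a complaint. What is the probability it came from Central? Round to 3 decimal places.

Taking complements, P(complaint | each) = East 0.084, Coastal 0.05, Central 0.06, North 0.14, West 0.11.
By Bayes' rule, posterior ∝ prior × likelihood:
  East: 0.0775 × 0.084 = 0.00651
  Coastal: 0.2725 × 0.05 = 0.013625
  Central: 0.25625 × 0.06 = 0.015375
  North: 0.31 × 0.14 = 0.0434
  West: 0.08375 × 0.11 = 0.0092125
Total = 0.0881225.
P(Central | evidence) = 0.015375 / 0.0881225 ≈ 0.174.

0.174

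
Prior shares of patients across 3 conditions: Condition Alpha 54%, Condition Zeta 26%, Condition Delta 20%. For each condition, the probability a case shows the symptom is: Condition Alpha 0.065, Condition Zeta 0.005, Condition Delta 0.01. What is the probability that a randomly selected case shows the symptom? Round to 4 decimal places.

0.0384

Unnormalized posteriors (prior × likelihood):
  Condition Alpha: 0.54 × 0.065 = 0.0351
  Condition Zeta: 0.26 × 0.005 = 0.0013
  Condition Delta: 0.2 × 0.01 = 0.002
P(symptomatic) = 0.0351 + 0.0013 + 0.002 = 0.0384 → 0.0384.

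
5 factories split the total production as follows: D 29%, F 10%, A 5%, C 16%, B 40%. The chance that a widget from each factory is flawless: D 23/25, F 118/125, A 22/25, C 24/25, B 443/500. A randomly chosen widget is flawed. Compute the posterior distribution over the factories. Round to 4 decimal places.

D 0.2673, F 0.0645, A 0.0691, C 0.0737, B 0.5253

Taking complements, P(flawed | each) = D 0.08, F 0.056, A 0.12, C 0.04, B 0.114.
Compute prior × likelihood for every hypothesis:
  D: 0.29 × 0.08 = 0.0232
  F: 0.1 × 0.056 = 0.0056
  A: 0.05 × 0.12 = 0.006
  C: 0.16 × 0.04 = 0.0064
  B: 0.4 × 0.114 = 0.0456
Normalizing constant = 0.0868.
P(D | flawed) = 0.0232/0.0868 ≈ 0.2673
P(F | flawed) = 0.0056/0.0868 ≈ 0.0645
P(A | flawed) = 0.006/0.0868 ≈ 0.0691
P(C | flawed) = 0.0064/0.0868 ≈ 0.0737
P(B | flawed) = 0.0456/0.0868 ≈ 0.5253
(Check: 0.2673+0.0645+0.0691+0.0737+0.5253 = 0.9999.)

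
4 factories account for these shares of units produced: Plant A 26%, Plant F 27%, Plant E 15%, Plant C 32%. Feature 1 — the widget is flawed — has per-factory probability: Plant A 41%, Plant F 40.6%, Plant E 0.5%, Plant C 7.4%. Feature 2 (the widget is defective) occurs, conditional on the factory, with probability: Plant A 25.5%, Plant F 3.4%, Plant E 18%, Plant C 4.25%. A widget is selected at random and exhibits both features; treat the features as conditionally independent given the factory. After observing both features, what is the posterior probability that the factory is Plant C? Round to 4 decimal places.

Unnormalized posteriors (prior × likelihood):
  Plant A: 0.26 × 0.41 × 0.255 = 0.027183
  Plant F: 0.27 × 0.406 × 0.034 = 0.00372708
  Plant E: 0.15 × 0.005 × 0.18 = 0.000135
  Plant C: 0.32 × 0.074 × 0.0425 = 0.0010064
Total = 0.03205148.
P(Plant C | evidence) = 0.0010064 / 0.03205148 ≈ 0.0314.

0.0314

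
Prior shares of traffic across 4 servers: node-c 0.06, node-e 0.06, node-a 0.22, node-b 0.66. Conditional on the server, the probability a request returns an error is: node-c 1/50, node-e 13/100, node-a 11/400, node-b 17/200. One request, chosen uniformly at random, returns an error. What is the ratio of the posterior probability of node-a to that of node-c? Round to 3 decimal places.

5.042

Compute prior × likelihood for every hypothesis:
  node-c: 0.06 × 0.02 = 0.0012
  node-e: 0.06 × 0.13 = 0.0078
  node-a: 0.22 × 0.0275 = 0.00605
  node-b: 0.66 × 0.085 = 0.0561
Total = 0.07115.
The ratio is 0.00605 / 0.0012 (the normalizer cancels) = 5.042.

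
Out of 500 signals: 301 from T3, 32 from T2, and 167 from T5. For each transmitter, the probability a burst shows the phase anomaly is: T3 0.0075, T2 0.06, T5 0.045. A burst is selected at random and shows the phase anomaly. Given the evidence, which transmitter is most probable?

T5

Prior × likelihood for each hypothesis:
  T3: 0.602 × 0.0075 = 0.004515
  T2: 0.064 × 0.06 = 0.00384
  T5: 0.334 × 0.045 = 0.01503
Sum = 0.023385.
Largest term belongs to T5, so T5 is most probable.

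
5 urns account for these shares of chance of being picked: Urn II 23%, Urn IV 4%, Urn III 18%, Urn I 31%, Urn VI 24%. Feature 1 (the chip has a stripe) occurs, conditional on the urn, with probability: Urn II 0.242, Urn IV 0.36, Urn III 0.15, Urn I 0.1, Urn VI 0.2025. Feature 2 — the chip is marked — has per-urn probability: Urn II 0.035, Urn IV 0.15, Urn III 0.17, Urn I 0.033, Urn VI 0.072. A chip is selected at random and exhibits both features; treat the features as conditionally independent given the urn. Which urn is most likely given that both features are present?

Prior × likelihood for each hypothesis:
  Urn II: 0.23 × 0.242 × 0.035 = 0.0019481
  Urn IV: 0.04 × 0.36 × 0.15 = 0.00216
  Urn III: 0.18 × 0.15 × 0.17 = 0.00459
  Urn I: 0.31 × 0.1 × 0.033 = 0.001023
  Urn VI: 0.24 × 0.2025 × 0.072 = 0.0034992
Sum = 0.0132203.
Largest term belongs to Urn III, so Urn III is most probable.

Urn III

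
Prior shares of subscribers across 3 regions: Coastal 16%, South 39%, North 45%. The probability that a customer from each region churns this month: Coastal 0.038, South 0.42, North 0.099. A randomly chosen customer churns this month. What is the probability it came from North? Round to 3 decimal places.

By Bayes' rule, posterior ∝ prior × likelihood:
  Coastal: 0.16 × 0.038 = 0.00608
  South: 0.39 × 0.42 = 0.1638
  North: 0.45 × 0.099 = 0.04455
Sum = 0.21443.
P(North | evidence) = 0.04455 / 0.21443 ≈ 0.208.

0.208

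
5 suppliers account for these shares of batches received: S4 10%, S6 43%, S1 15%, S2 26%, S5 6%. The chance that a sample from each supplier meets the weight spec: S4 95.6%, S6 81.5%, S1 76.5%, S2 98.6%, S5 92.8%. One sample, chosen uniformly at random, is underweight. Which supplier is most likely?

Taking complements, P(underweight | each) = S4 0.044, S6 0.185, S1 0.235, S2 0.014, S5 0.072.
Compute prior × likelihood for every hypothesis:
  S4: 0.1 × 0.044 = 0.0044
  S6: 0.43 × 0.185 = 0.07955
  S1: 0.15 × 0.235 = 0.03525
  S2: 0.26 × 0.014 = 0.00364
  S5: 0.06 × 0.072 = 0.00432
Sum = 0.12716.
Largest term belongs to S6, so S6 is most probable.

S6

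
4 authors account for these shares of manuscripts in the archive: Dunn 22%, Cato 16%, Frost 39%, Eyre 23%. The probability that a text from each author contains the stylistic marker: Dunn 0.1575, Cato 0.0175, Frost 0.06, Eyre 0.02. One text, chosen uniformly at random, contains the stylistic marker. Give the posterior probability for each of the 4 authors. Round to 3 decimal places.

Dunn 0.529, Cato 0.043, Frost 0.358, Eyre 0.070

Unnormalized posteriors (prior × likelihood):
  Dunn: 0.22 × 0.1575 = 0.03465
  Cato: 0.16 × 0.0175 = 0.0028
  Frost: 0.39 × 0.06 = 0.0234
  Eyre: 0.23 × 0.02 = 0.0046
Normalizing constant = 0.06545.
P(Dunn | marker) = 0.03465/0.06545 ≈ 0.529
P(Cato | marker) = 0.0028/0.06545 ≈ 0.043
P(Frost | marker) = 0.0234/0.06545 ≈ 0.358
P(Eyre | marker) = 0.0046/0.06545 ≈ 0.070
(Check: 0.529+0.043+0.358+0.070 = 1.000.)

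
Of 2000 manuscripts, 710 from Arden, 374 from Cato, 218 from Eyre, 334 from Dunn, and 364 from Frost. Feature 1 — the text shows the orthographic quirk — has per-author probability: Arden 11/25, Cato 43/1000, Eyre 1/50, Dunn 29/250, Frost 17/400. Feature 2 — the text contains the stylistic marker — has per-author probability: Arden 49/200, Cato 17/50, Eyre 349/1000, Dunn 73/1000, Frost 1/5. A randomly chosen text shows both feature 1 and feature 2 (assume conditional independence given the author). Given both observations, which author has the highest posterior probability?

Compute prior × likelihood for every hypothesis:
  Arden: 0.355 × 0.44 × 0.245 = 0.038269
  Cato: 0.187 × 0.043 × 0.34 = 0.00273394
  Eyre: 0.109 × 0.02 × 0.349 = 0.00076082
  Dunn: 0.167 × 0.116 × 0.073 = 0.001414156
  Frost: 0.182 × 0.0425 × 0.2 = 0.001547
Sum = 0.044724916.
Largest term belongs to Arden, so Arden is most probable.

Arden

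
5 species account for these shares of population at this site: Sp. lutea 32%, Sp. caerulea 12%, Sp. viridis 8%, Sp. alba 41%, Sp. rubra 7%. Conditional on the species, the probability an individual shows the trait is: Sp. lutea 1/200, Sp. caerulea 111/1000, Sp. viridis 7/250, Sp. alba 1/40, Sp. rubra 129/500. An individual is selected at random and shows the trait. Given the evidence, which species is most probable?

Sp. rubra

By Bayes' rule, posterior ∝ prior × likelihood:
  Sp. lutea: 0.32 × 0.005 = 0.0016
  Sp. caerulea: 0.12 × 0.111 = 0.01332
  Sp. viridis: 0.08 × 0.028 = 0.00224
  Sp. alba: 0.41 × 0.025 = 0.01025
  Sp. rubra: 0.07 × 0.258 = 0.01806
Total = 0.04547.
Largest term belongs to Sp. rubra, so Sp. rubra is most probable.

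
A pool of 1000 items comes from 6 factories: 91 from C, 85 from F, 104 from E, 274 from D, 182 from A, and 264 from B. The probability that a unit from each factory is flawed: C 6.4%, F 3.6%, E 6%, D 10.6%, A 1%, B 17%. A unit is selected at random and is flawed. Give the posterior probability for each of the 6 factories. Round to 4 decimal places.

Unnormalized posteriors (prior × likelihood):
  C: 0.091 × 0.064 = 0.005824
  F: 0.085 × 0.036 = 0.00306
  E: 0.104 × 0.06 = 0.00624
  D: 0.274 × 0.106 = 0.029044
  A: 0.182 × 0.01 = 0.00182
  B: 0.264 × 0.17 = 0.04488
Total = 0.090868.
P(C | flawed) = 0.005824/0.090868 ≈ 0.0641
P(F | flawed) = 0.00306/0.090868 ≈ 0.0337
P(E | flawed) = 0.00624/0.090868 ≈ 0.0687
P(D | flawed) = 0.029044/0.090868 ≈ 0.3196
P(A | flawed) = 0.00182/0.090868 ≈ 0.0200
P(B | flawed) = 0.04488/0.090868 ≈ 0.4939

C 0.0641, F 0.0337, E 0.0687, D 0.3196, A 0.0200, B 0.4939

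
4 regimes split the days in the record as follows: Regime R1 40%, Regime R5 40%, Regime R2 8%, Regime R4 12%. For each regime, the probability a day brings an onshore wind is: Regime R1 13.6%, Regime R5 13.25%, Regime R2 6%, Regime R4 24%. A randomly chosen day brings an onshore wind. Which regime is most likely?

Regime R1

By Bayes' rule, posterior ∝ prior × likelihood:
  Regime R1: 0.4 × 0.136 = 0.0544
  Regime R5: 0.4 × 0.1325 = 0.053
  Regime R2: 0.08 × 0.06 = 0.0048
  Regime R4: 0.12 × 0.24 = 0.0288
Total = 0.141.
Largest term belongs to Regime R1, so Regime R1 is most probable.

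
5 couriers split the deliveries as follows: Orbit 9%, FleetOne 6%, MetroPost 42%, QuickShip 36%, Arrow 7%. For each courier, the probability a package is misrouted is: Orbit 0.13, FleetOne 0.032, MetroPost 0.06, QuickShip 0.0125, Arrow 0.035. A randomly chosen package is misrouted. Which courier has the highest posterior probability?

Unnormalized posteriors (prior × likelihood):
  Orbit: 0.09 × 0.13 = 0.0117
  FleetOne: 0.06 × 0.032 = 0.00192
  MetroPost: 0.42 × 0.06 = 0.0252
  QuickShip: 0.36 × 0.0125 = 0.0045
  Arrow: 0.07 × 0.035 = 0.00245
Total = 0.04577.
Largest term belongs to MetroPost, so MetroPost is most probable.

MetroPost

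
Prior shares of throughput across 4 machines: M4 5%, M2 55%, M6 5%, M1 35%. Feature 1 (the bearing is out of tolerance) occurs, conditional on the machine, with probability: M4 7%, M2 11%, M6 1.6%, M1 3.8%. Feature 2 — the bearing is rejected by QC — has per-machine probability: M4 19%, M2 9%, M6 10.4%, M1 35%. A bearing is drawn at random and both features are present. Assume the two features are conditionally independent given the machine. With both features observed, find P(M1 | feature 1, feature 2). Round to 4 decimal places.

Prior × likelihood for each hypothesis:
  M4: 0.05 × 0.07 × 0.19 = 0.000665
  M2: 0.55 × 0.11 × 0.09 = 0.005445
  M6: 0.05 × 0.016 × 0.104 = 0.0000832
  M1: 0.35 × 0.038 × 0.35 = 0.004655
Normalizing constant = 0.0108482.
P(M1 | evidence) = 0.004655 / 0.0108482 ≈ 0.4291.

0.4291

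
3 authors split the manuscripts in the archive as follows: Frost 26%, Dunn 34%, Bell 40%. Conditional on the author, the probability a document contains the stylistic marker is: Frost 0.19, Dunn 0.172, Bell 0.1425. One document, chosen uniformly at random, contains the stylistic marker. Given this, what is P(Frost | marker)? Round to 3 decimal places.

0.300

Compute prior × likelihood for every hypothesis:
  Frost: 0.26 × 0.19 = 0.0494
  Dunn: 0.34 × 0.172 = 0.05848
  Bell: 0.4 × 0.1425 = 0.057
Sum = 0.16488.
P(Frost | evidence) = 0.0494 / 0.16488 ≈ 0.300.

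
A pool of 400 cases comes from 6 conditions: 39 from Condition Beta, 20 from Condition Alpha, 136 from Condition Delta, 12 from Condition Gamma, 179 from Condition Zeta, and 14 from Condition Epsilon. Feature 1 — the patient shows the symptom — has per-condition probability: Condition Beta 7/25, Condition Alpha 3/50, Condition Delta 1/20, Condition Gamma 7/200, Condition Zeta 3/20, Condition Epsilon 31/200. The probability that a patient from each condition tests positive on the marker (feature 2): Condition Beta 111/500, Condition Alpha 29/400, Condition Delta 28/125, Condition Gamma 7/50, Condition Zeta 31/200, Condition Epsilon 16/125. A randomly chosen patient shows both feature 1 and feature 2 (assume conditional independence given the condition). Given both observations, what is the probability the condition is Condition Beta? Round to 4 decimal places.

0.2841

Prior × likelihood for each hypothesis:
  Condition Beta: 0.0975 × 0.28 × 0.222 = 0.0060606
  Condition Alpha: 0.05 × 0.06 × 0.0725 = 0.0002175
  Condition Delta: 0.34 × 0.05 × 0.224 = 0.003808
  Condition Gamma: 0.03 × 0.035 × 0.14 = 0.000147
  Condition Zeta: 0.4475 × 0.15 × 0.155 = 0.010404375
  Condition Epsilon: 0.035 × 0.155 × 0.128 = 0.0006944
Normalizing constant = 0.021331875.
P(Condition Beta | evidence) = 0.0060606 / 0.021331875 ≈ 0.2841.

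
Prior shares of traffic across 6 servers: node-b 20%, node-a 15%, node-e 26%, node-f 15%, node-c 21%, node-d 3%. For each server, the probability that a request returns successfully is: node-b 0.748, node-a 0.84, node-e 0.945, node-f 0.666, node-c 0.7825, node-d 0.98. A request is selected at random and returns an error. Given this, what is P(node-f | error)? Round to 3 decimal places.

Taking complements, P(error | each) = node-b 0.252, node-a 0.16, node-e 0.055, node-f 0.334, node-c 0.2175, node-d 0.02.
Prior × likelihood for each hypothesis:
  node-b: 0.2 × 0.252 = 0.0504
  node-a: 0.15 × 0.16 = 0.024
  node-e: 0.26 × 0.055 = 0.0143
  node-f: 0.15 × 0.334 = 0.0501
  node-c: 0.21 × 0.2175 = 0.045675
  node-d: 0.03 × 0.02 = 0.0006
Sum = 0.185075.
P(node-f | evidence) = 0.0501 / 0.185075 ≈ 0.271.

0.271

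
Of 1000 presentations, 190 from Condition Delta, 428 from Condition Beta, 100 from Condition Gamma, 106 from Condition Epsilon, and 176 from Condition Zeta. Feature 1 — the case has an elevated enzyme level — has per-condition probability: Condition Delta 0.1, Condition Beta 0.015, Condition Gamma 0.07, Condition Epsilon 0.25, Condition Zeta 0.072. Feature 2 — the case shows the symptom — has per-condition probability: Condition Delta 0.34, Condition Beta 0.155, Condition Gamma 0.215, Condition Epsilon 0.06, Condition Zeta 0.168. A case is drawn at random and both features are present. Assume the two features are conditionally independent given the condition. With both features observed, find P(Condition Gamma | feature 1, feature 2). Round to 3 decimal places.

0.119

By Bayes' rule, posterior ∝ prior × likelihood:
  Condition Delta: 0.19 × 0.1 × 0.34 = 0.00646
  Condition Beta: 0.428 × 0.015 × 0.155 = 0.0009951
  Condition Gamma: 0.1 × 0.07 × 0.215 = 0.001505
  Condition Epsilon: 0.106 × 0.25 × 0.06 = 0.00159
  Condition Zeta: 0.176 × 0.072 × 0.168 = 0.002128896
Normalizing constant = 0.012678996.
P(Condition Gamma | evidence) = 0.001505 / 0.012678996 ≈ 0.119.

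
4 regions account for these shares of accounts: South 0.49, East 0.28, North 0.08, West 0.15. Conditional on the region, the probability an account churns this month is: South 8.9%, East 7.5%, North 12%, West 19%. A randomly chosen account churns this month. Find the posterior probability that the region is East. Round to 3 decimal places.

0.204

By Bayes' rule, posterior ∝ prior × likelihood:
  South: 0.49 × 0.089 = 0.04361
  East: 0.28 × 0.075 = 0.021
  North: 0.08 × 0.12 = 0.0096
  West: 0.15 × 0.19 = 0.0285
Normalizing constant = 0.10271.
P(East | evidence) = 0.021 / 0.10271 ≈ 0.204.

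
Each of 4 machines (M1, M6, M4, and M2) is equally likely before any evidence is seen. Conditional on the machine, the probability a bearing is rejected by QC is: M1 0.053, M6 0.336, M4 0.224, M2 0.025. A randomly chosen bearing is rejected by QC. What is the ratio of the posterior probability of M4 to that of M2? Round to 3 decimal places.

8.960

With a uniform prior (1/4 each), posterior ∝ likelihood:
  M1: 0.053
  M6: 0.336
  M4: 0.224
  M2: 0.025
Normalizing constant = 0.638.
The ratio is 0.224 / 0.025 (the normalizer cancels) = 8.960.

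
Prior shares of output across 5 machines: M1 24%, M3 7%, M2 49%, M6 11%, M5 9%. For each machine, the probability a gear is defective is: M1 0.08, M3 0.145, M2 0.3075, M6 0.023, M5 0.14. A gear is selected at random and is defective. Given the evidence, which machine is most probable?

M2

Compute prior × likelihood for every hypothesis:
  M1: 0.24 × 0.08 = 0.0192
  M3: 0.07 × 0.145 = 0.01015
  M2: 0.49 × 0.3075 = 0.150675
  M6: 0.11 × 0.023 = 0.00253
  M5: 0.09 × 0.14 = 0.0126
Normalizing constant = 0.195155.
Largest term belongs to M2, so M2 is most probable.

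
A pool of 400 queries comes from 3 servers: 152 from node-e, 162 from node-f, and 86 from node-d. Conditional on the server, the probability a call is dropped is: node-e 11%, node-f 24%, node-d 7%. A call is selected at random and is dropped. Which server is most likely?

Unnormalized posteriors (prior × likelihood):
  node-e: 0.38 × 0.11 = 0.0418
  node-f: 0.405 × 0.24 = 0.0972
  node-d: 0.215 × 0.07 = 0.01505
Sum = 0.15405.
Largest term belongs to node-f, so node-f is most probable.

node-f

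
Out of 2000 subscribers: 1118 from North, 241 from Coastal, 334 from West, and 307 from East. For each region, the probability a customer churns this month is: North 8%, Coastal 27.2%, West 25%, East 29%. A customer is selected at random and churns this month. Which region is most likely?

Unnormalized posteriors (prior × likelihood):
  North: 0.559 × 0.08 = 0.04472
  Coastal: 0.1205 × 0.272 = 0.032776
  West: 0.167 × 0.25 = 0.04175
  East: 0.1535 × 0.29 = 0.044515
Normalizing constant = 0.163761.
Largest term belongs to North, so North is most probable.

North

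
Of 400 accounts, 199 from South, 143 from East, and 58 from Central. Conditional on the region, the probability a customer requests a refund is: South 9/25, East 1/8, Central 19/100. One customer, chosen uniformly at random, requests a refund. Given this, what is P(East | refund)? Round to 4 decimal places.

Unnormalized posteriors (prior × likelihood):
  South: 0.4975 × 0.36 = 0.1791
  East: 0.3575 × 0.125 = 0.0446875
  Central: 0.145 × 0.19 = 0.02755
Total = 0.2513375.
P(East | evidence) = 0.0446875 / 0.2513375 ≈ 0.1778.

0.1778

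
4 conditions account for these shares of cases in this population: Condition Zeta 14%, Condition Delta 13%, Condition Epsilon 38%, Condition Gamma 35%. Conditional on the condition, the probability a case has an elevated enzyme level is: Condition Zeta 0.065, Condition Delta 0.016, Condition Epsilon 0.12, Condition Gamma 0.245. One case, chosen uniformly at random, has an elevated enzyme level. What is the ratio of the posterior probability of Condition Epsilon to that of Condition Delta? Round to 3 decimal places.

Prior × likelihood for each hypothesis:
  Condition Zeta: 0.14 × 0.065 = 0.0091
  Condition Delta: 0.13 × 0.016 = 0.00208
  Condition Epsilon: 0.38 × 0.12 = 0.0456
  Condition Gamma: 0.35 × 0.245 = 0.08575
Normalizing constant = 0.14253.
The ratio is 0.0456 / 0.00208 (the normalizer cancels) = 21.923.

21.923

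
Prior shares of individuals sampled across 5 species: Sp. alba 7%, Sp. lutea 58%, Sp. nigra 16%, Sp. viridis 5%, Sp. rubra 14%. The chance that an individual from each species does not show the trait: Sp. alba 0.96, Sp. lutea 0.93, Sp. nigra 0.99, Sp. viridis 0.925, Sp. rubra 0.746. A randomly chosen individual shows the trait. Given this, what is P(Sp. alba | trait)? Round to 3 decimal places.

0.033

Taking complements, P(trait | each) = Sp. alba 0.04, Sp. lutea 0.07, Sp. nigra 0.01, Sp. viridis 0.075, Sp. rubra 0.254.
Prior × likelihood for each hypothesis:
  Sp. alba: 0.07 × 0.04 = 0.0028
  Sp. lutea: 0.58 × 0.07 = 0.0406
  Sp. nigra: 0.16 × 0.01 = 0.0016
  Sp. viridis: 0.05 × 0.075 = 0.00375
  Sp. rubra: 0.14 × 0.254 = 0.03556
Sum = 0.08431.
P(Sp. alba | evidence) = 0.0028 / 0.08431 ≈ 0.033.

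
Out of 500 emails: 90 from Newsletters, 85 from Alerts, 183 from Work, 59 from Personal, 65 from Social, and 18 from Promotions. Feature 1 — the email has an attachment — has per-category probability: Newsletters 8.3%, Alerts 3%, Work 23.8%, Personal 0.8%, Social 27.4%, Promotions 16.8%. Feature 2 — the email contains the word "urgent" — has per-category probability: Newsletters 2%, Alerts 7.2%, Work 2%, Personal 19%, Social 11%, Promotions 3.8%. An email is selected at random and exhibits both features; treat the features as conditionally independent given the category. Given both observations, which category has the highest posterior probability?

Social

By Bayes' rule, posterior ∝ prior × likelihood:
  Newsletters: 0.18 × 0.083 × 0.02 = 0.0002988
  Alerts: 0.17 × 0.03 × 0.072 = 0.0003672
  Work: 0.366 × 0.238 × 0.02 = 0.00174216
  Personal: 0.118 × 0.008 × 0.19 = 0.00017936
  Social: 0.13 × 0.274 × 0.11 = 0.0039182
  Promotions: 0.036 × 0.168 × 0.038 = 0.000229824
Total = 0.006735544.
Largest term belongs to Social, so Social is most probable.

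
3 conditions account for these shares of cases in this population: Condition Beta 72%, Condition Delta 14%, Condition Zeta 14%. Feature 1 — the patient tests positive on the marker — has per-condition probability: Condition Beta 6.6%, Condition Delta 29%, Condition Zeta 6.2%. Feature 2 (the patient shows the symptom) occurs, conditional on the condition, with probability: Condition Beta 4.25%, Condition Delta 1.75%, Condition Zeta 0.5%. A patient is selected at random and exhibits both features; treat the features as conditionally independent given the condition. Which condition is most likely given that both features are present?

Condition Beta

Prior × likelihood for each hypothesis:
  Condition Beta: 0.72 × 0.066 × 0.0425 = 0.0020196
  Condition Delta: 0.14 × 0.29 × 0.0175 = 0.0007105
  Condition Zeta: 0.14 × 0.062 × 0.005 = 0.0000434
Normalizing constant = 0.0027735.
Largest term belongs to Condition Beta, so Condition Beta is most probable.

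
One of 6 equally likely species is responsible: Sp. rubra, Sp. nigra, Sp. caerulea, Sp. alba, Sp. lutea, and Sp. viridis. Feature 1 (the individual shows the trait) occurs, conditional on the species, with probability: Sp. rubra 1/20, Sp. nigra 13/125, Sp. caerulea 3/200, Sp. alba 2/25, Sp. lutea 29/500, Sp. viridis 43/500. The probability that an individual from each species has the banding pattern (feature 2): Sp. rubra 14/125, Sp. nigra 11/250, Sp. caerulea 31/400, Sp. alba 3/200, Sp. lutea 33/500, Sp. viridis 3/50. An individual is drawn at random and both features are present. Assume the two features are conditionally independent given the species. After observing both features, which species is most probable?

With a uniform prior (1/6 each), posterior ∝ likelihood:
  Sp. rubra: 0.05 × 0.112 = 0.0056
  Sp. nigra: 0.104 × 0.044 = 0.004576
  Sp. caerulea: 0.015 × 0.0775 = 0.0011625
  Sp. alba: 0.08 × 0.015 = 0.0012
  Sp. lutea: 0.058 × 0.066 = 0.003828
  Sp. viridis: 0.086 × 0.06 = 0.00516
Normalizing constant = 0.0215265.
Largest term belongs to Sp. rubra, so Sp. rubra is most probable.

Sp. rubra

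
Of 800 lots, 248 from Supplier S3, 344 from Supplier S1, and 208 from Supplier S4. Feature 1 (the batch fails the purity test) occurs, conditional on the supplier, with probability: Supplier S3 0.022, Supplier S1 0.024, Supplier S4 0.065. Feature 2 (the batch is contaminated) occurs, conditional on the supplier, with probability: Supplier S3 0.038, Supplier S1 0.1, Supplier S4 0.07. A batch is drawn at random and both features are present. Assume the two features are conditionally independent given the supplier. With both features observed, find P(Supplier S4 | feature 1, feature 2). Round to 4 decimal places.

By Bayes' rule, posterior ∝ prior × likelihood:
  Supplier S3: 0.31 × 0.022 × 0.038 = 0.00025916
  Supplier S1: 0.43 × 0.024 × 0.1 = 0.001032
  Supplier S4: 0.26 × 0.065 × 0.07 = 0.001183
Total = 0.00247416.
P(Supplier S4 | evidence) = 0.001183 / 0.00247416 ≈ 0.4781.

0.4781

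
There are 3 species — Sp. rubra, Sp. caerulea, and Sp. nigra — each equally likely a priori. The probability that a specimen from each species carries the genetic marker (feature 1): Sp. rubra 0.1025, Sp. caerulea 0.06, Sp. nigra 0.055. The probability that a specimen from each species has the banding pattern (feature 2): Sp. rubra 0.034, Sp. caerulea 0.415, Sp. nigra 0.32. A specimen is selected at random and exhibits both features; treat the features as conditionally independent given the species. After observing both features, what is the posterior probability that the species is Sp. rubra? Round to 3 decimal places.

With a uniform prior (1/3 each), posterior ∝ likelihood:
  Sp. rubra: 0.1025 × 0.034 = 0.003485
  Sp. caerulea: 0.06 × 0.415 = 0.0249
  Sp. nigra: 0.055 × 0.32 = 0.0176
Normalizing constant = 0.045985.
P(Sp. rubra | evidence) = 0.003485 / 0.045985 ≈ 0.076.

0.076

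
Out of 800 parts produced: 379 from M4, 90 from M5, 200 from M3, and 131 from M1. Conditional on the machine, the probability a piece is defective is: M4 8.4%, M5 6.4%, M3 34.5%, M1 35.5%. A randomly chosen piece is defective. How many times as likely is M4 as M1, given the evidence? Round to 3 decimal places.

0.685

By Bayes' rule, posterior ∝ prior × likelihood:
  M4: 0.47375 × 0.084 = 0.039795
  M5: 0.1125 × 0.064 = 0.0072
  M3: 0.25 × 0.345 = 0.08625
  M1: 0.16375 × 0.355 = 0.05813125
Total = 0.19137625.
The ratio is 0.039795 / 0.05813125 (the normalizer cancels) = 0.685.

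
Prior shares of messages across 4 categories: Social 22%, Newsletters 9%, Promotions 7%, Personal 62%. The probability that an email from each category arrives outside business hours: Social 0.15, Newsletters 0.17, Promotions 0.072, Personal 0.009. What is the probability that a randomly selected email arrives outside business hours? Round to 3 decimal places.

0.059

Prior × likelihood for each hypothesis:
  Social: 0.22 × 0.15 = 0.033
  Newsletters: 0.09 × 0.17 = 0.0153
  Promotions: 0.07 × 0.072 = 0.00504
  Personal: 0.62 × 0.009 = 0.00558
P(off-hours) = 0.033 + 0.0153 + 0.00504 + 0.00558 = 0.05892 → 0.059.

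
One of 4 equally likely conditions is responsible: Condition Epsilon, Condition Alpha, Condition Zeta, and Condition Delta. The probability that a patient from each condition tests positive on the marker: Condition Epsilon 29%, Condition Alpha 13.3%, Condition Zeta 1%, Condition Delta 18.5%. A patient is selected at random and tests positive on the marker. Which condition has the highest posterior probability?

Condition Epsilon

Since the prior is uniform, the posterior is proportional to the likelihood:
  Condition Epsilon: 0.29
  Condition Alpha: 0.133
  Condition Zeta: 0.01
  Condition Delta: 0.185
Normalizing constant = 0.618.
Largest term belongs to Condition Epsilon, so Condition Epsilon is most probable.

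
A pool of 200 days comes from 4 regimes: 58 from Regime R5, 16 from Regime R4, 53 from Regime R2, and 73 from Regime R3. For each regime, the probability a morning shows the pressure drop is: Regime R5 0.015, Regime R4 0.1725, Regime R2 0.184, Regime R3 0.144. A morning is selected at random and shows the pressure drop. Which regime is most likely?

Compute prior × likelihood for every hypothesis:
  Regime R5: 0.29 × 0.015 = 0.00435
  Regime R4: 0.08 × 0.1725 = 0.0138
  Regime R2: 0.265 × 0.184 = 0.04876
  Regime R3: 0.365 × 0.144 = 0.05256
Sum = 0.11947.
Largest term belongs to Regime R3, so Regime R3 is most probable.

Regime R3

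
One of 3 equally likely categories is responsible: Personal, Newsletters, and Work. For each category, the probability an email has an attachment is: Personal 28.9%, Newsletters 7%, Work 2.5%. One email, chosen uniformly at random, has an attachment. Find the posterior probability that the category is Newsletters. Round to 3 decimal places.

0.182

With a uniform prior (1/3 each), posterior ∝ likelihood:
  Personal: 0.289
  Newsletters: 0.07
  Work: 0.025
Normalizing constant = 0.384.
P(Newsletters | evidence) = 0.07 / 0.384 ≈ 0.182.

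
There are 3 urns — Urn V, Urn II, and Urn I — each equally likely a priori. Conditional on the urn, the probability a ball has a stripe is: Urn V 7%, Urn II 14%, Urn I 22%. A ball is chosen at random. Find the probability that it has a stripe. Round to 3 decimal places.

Since the prior is uniform, the posterior is proportional to the likelihood:
  Urn V: 0.07
  Urn II: 0.14
  Urn I: 0.22
P(striped) = (1/3) × (0.07 + 0.14 + 0.22) = 0.43/3 ≈ 0.143.

0.143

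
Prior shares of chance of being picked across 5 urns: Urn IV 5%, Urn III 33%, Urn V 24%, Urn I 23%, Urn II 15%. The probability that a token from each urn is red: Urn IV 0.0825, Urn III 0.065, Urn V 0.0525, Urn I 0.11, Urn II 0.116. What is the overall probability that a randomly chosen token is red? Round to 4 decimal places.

By Bayes' rule, posterior ∝ prior × likelihood:
  Urn IV: 0.05 × 0.0825 = 0.004125
  Urn III: 0.33 × 0.065 = 0.02145
  Urn V: 0.24 × 0.0525 = 0.0126
  Urn I: 0.23 × 0.11 = 0.0253
  Urn II: 0.15 × 0.116 = 0.0174
P(red) = 0.004125 + 0.02145 + 0.0126 + 0.0253 + 0.0174 = 0.080875 → 0.0809.

0.0809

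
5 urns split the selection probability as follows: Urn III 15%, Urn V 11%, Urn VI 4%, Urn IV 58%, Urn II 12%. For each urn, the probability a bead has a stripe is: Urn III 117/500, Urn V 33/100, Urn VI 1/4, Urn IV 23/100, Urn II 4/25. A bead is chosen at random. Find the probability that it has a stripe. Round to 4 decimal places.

By Bayes' rule, posterior ∝ prior × likelihood:
  Urn III: 0.15 × 0.234 = 0.0351
  Urn V: 0.11 × 0.33 = 0.0363
  Urn VI: 0.04 × 0.25 = 0.01
  Urn IV: 0.58 × 0.23 = 0.1334
  Urn II: 0.12 × 0.16 = 0.0192
P(striped) = 0.0351 + 0.0363 + 0.01 + 0.1334 + 0.0192 = 0.234 → 0.2340.

0.2340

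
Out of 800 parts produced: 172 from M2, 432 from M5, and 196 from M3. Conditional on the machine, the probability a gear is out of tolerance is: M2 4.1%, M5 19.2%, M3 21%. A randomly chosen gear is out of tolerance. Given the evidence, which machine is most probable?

Prior × likelihood for each hypothesis:
  M2: 0.215 × 0.041 = 0.008815
  M5: 0.54 × 0.192 = 0.10368
  M3: 0.245 × 0.21 = 0.05145
Total = 0.163945.
Largest term belongs to M5, so M5 is most probable.

M5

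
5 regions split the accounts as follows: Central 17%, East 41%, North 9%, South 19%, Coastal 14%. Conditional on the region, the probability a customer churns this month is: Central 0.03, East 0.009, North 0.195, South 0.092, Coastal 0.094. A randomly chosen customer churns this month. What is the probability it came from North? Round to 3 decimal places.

0.308

Unnormalized posteriors (prior × likelihood):
  Central: 0.17 × 0.03 = 0.0051
  East: 0.41 × 0.009 = 0.00369
  North: 0.09 × 0.195 = 0.01755
  South: 0.19 × 0.092 = 0.01748
  Coastal: 0.14 × 0.094 = 0.01316
Sum = 0.05698.
P(North | evidence) = 0.01755 / 0.05698 ≈ 0.308.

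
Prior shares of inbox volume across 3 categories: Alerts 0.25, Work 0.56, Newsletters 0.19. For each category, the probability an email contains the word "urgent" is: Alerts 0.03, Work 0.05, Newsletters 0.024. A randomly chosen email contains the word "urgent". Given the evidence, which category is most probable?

Compute prior × likelihood for every hypothesis:
  Alerts: 0.25 × 0.03 = 0.0075
  Work: 0.56 × 0.05 = 0.028
  Newsletters: 0.19 × 0.024 = 0.00456
Normalizing constant = 0.04006.
Largest term belongs to Work, so Work is most probable.

Work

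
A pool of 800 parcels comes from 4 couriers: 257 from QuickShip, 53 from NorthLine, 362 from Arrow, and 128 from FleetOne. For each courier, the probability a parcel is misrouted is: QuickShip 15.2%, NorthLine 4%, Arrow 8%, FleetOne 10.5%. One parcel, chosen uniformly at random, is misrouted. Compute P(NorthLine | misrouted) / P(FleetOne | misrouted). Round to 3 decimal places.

0.158

Unnormalized posteriors (prior × likelihood):
  QuickShip: 0.32125 × 0.152 = 0.04883
  NorthLine: 0.06625 × 0.04 = 0.00265
  Arrow: 0.4525 × 0.08 = 0.0362
  FleetOne: 0.16 × 0.105 = 0.0168
Normalizing constant = 0.10448.
The ratio is 0.00265 / 0.0168 (the normalizer cancels) = 0.158.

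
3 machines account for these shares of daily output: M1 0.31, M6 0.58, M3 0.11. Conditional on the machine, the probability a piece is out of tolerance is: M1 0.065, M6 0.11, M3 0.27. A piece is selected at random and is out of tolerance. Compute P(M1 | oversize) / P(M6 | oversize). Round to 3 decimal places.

Unnormalized posteriors (prior × likelihood):
  M1: 0.31 × 0.065 = 0.02015
  M6: 0.58 × 0.11 = 0.0638
  M3: 0.11 × 0.27 = 0.0297
Normalizing constant = 0.11365.
The ratio is 0.02015 / 0.0638 (the normalizer cancels) = 0.316.

0.316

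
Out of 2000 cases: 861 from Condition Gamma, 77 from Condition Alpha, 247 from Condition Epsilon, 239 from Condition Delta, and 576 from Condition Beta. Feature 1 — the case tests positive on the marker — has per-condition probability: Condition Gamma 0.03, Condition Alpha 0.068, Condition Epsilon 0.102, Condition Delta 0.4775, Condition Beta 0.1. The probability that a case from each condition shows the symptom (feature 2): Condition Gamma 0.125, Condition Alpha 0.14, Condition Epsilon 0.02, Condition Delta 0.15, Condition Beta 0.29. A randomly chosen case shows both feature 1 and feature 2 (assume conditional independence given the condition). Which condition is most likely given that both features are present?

Condition Delta

Unnormalized posteriors (prior × likelihood):
  Condition Gamma: 0.4305 × 0.03 × 0.125 = 0.001614375
  Condition Alpha: 0.0385 × 0.068 × 0.14 = 0.00036652
  Condition Epsilon: 0.1235 × 0.102 × 0.02 = 0.00025194
  Condition Delta: 0.1195 × 0.4775 × 0.15 = 0.0085591875
  Condition Beta: 0.288 × 0.1 × 0.29 = 0.008352
Total = 0.0191440225.
Largest term belongs to Condition Delta, so Condition Delta is most probable.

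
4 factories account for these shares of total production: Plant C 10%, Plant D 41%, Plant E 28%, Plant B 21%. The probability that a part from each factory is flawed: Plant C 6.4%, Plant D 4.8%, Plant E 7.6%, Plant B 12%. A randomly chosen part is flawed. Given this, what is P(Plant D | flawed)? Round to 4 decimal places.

Prior × likelihood for each hypothesis:
  Plant C: 0.1 × 0.064 = 0.0064
  Plant D: 0.41 × 0.048 = 0.01968
  Plant E: 0.28 × 0.076 = 0.02128
  Plant B: 0.21 × 0.12 = 0.0252
Normalizing constant = 0.07256.
P(Plant D | evidence) = 0.01968 / 0.07256 ≈ 0.2712.

0.2712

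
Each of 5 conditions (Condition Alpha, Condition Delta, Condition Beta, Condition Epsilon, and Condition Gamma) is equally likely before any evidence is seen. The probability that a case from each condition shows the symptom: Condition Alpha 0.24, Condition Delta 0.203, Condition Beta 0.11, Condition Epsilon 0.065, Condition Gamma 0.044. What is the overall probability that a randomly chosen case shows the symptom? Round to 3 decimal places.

0.132

With a uniform prior (1/5 each), posterior ∝ likelihood:
  Condition Alpha: 0.24
  Condition Delta: 0.203
  Condition Beta: 0.11
  Condition Epsilon: 0.065
  Condition Gamma: 0.044
P(symptomatic) = (1/5) × (0.24 + 0.203 + 0.11 + 0.065 + 0.044) = 0.662/5 ≈ 0.132.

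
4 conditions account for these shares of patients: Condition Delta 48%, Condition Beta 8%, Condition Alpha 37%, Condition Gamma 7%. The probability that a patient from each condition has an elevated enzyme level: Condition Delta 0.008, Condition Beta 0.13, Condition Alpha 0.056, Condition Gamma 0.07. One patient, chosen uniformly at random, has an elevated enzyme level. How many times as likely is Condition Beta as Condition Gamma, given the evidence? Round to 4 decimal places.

2.1224

Compute prior × likelihood for every hypothesis:
  Condition Delta: 0.48 × 0.008 = 0.00384
  Condition Beta: 0.08 × 0.13 = 0.0104
  Condition Alpha: 0.37 × 0.056 = 0.02072
  Condition Gamma: 0.07 × 0.07 = 0.0049
Normalizing constant = 0.03986.
The ratio is 0.0104 / 0.0049 (the normalizer cancels) = 2.1224.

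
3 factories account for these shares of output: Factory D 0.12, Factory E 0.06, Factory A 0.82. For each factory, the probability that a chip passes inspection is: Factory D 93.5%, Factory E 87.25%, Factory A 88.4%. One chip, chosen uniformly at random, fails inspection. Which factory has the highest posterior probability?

Taking complements, P(nonconforming | each) = Factory D 0.065, Factory E 0.1275, Factory A 0.116.
Unnormalized posteriors (prior × likelihood):
  Factory D: 0.12 × 0.065 = 0.0078
  Factory E: 0.06 × 0.1275 = 0.00765
  Factory A: 0.82 × 0.116 = 0.09512
Normalizing constant = 0.11057.
Largest term belongs to Factory A, so Factory A is most probable.

Factory A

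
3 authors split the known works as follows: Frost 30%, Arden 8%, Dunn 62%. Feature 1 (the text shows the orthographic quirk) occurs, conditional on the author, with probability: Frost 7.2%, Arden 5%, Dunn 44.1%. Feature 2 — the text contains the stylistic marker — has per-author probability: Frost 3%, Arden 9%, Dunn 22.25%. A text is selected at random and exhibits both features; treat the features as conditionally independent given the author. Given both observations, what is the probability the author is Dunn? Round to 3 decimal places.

Unnormalized posteriors (prior × likelihood):
  Frost: 0.3 × 0.072 × 0.03 = 0.000648
  Arden: 0.08 × 0.05 × 0.09 = 0.00036
  Dunn: 0.62 × 0.441 × 0.2225 = 0.06083595
Total = 0.06184395.
P(Dunn | evidence) = 0.06083595 / 0.06184395 ≈ 0.984.

0.984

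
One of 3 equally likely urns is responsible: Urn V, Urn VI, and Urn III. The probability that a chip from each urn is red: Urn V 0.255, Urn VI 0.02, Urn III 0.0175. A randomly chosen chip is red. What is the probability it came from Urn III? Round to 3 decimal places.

With a uniform prior (1/3 each), posterior ∝ likelihood:
  Urn V: 0.255
  Urn VI: 0.02
  Urn III: 0.0175
Total = 0.2925.
P(Urn III | evidence) = 0.0175 / 0.2925 ≈ 0.060.

0.060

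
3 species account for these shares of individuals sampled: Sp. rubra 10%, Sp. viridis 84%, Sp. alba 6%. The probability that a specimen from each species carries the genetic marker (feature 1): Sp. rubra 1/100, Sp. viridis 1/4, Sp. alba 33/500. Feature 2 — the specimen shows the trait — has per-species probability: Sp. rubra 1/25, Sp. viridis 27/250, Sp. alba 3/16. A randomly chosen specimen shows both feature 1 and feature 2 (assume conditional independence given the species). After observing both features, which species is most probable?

Sp. viridis

Prior × likelihood for each hypothesis:
  Sp. rubra: 0.1 × 0.01 × 0.04 = 0.00004
  Sp. viridis: 0.84 × 0.25 × 0.108 = 0.02268
  Sp. alba: 0.06 × 0.066 × 0.1875 = 0.0007425
Sum = 0.0234625.
Largest term belongs to Sp. viridis, so Sp. viridis is most probable.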